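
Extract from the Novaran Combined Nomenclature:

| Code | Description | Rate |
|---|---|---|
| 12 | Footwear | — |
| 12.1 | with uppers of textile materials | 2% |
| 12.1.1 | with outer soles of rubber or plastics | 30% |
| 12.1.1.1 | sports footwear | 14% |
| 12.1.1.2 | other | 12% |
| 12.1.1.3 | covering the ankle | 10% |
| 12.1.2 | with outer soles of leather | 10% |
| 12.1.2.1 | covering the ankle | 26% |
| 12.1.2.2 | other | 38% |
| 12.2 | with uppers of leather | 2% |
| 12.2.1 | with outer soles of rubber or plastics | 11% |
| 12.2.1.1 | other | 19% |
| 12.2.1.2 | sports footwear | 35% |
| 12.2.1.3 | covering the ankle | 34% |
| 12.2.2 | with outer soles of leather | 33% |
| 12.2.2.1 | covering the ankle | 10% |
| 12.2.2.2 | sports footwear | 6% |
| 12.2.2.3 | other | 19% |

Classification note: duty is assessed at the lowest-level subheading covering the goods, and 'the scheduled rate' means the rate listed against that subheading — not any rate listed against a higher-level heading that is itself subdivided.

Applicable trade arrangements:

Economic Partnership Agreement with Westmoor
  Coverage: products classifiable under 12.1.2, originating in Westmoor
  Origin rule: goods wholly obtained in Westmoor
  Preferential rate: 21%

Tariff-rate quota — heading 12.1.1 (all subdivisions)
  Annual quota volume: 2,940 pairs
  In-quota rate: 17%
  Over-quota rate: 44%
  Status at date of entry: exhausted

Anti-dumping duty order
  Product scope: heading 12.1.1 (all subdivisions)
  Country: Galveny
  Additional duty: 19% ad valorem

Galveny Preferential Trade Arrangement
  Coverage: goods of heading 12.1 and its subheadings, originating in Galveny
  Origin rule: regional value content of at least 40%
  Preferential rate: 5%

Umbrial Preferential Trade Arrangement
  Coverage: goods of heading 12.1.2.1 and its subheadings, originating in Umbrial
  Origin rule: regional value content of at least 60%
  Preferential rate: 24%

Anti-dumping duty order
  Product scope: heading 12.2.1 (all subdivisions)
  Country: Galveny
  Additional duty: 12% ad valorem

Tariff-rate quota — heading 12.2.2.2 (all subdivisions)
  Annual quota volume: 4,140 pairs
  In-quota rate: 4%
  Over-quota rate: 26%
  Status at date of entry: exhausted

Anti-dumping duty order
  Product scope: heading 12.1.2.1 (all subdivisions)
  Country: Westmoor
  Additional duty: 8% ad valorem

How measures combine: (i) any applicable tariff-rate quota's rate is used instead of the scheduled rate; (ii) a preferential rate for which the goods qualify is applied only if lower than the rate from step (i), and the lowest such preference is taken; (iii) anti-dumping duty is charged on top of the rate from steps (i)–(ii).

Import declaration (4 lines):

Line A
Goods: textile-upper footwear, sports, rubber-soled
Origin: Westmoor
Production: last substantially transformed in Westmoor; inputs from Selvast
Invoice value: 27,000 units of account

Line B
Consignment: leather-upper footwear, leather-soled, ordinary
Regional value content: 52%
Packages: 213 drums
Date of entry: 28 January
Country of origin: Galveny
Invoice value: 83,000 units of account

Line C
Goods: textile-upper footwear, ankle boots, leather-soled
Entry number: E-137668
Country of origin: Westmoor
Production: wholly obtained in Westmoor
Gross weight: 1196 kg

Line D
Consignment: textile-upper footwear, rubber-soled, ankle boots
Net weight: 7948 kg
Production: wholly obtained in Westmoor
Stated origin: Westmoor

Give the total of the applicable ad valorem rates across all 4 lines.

136%

Line A: textile-upper → 12.1; rubber-soled → 12.1.1; sports → 12.1.1.1. Scheduled 14%. quota on 12.1.1 exhausted → over-quota 44%; Westmoor agreement on 12.1.2: 12.1.1.1 not covered. → 44%.
Line B: leather-upper → 12.2; leather-soled → 12.2.2; ordinary → 12.2.2.3. Scheduled 19%. Galveny agreement on 12.1: 12.2.2.3 not covered. → 19%.
Line C: textile-upper → 12.1; leather-soled → 12.1.2; ankle boots → 12.1.2.1. Scheduled 26%. Westmoor agreement on 12.1.2: wholly obtained → 21% available; preferential 21%; anti-dumping (Westmoor, 12.1.2.1): +8%; total 21% + 8% = 29%. → 29%.
Line D: textile-upper → 12.1; rubber-soled → 12.1.1; ankle boots → 12.1.1.3. Scheduled 10%. quota on 12.1.1 exhausted → over-quota 44%; Westmoor agreement on 12.1.2: 12.1.1.3 not covered. → 44%.
Sum: 44% + 19% + 29% + 44% = 136%.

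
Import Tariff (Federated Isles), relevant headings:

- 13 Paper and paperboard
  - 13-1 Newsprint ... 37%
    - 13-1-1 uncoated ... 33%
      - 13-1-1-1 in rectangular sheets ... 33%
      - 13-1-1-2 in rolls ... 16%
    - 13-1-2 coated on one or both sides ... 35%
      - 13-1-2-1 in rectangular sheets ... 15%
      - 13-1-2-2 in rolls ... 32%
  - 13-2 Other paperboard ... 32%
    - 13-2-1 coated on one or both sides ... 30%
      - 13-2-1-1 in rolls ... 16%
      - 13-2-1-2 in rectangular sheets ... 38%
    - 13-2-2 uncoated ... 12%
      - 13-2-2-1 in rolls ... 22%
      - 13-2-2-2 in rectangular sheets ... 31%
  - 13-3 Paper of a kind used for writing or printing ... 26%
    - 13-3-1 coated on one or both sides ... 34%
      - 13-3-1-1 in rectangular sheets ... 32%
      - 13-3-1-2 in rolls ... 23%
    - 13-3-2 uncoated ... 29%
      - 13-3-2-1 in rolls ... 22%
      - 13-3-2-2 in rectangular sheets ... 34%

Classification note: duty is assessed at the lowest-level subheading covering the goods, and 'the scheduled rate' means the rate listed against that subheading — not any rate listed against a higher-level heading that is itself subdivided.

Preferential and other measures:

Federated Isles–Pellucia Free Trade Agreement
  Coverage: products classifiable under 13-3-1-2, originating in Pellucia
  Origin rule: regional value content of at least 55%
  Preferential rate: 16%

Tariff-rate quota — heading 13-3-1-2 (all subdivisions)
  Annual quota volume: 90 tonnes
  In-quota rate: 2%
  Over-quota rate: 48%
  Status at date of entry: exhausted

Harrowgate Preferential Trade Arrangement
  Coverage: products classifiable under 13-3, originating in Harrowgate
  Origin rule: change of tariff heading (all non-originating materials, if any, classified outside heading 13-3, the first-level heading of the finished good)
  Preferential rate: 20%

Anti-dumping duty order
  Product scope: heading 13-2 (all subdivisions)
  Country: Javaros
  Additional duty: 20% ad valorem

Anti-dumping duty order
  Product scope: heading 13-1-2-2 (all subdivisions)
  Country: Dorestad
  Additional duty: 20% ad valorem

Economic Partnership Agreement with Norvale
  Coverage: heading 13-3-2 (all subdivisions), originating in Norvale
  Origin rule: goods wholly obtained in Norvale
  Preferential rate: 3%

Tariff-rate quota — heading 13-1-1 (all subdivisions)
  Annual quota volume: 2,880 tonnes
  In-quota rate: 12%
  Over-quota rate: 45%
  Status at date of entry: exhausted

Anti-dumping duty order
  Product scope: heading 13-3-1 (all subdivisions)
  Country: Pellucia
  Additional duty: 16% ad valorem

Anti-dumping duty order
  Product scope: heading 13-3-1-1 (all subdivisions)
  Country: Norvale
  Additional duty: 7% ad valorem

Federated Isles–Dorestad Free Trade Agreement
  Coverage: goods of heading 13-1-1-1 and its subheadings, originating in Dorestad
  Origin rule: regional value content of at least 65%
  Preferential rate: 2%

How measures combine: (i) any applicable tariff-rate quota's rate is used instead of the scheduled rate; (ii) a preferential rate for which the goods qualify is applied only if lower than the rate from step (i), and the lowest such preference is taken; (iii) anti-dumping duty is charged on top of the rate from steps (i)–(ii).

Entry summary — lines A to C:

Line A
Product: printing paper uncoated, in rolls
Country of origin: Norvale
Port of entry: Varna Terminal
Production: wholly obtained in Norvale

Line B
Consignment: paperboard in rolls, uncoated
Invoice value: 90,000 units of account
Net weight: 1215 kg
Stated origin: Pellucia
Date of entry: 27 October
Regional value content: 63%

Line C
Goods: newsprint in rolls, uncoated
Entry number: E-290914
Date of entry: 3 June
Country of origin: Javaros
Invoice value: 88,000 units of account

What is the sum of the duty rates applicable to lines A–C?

70%

Line A: printing paper → 13-3; uncoated → 13-3-2; in rolls → 13-3-2-1. Scheduled 22%. Norvale agreement on 13-3-2: wholly obtained → 3% available; preferential 3%. → 3%.
Line B: paperboard → 13-2; uncoated → 13-2-2; in rolls → 13-2-2-1. Scheduled 22%. Pellucia agreement on 13-3-1-2: 13-2-2-1 not covered. → 22%.
Line C: newsprint → 13-1; uncoated → 13-1-1; in rolls → 13-1-1-2. Scheduled 16%. quota on 13-1-1 exhausted → over-quota 45%. → 45%.
Sum: 3% + 22% + 45% = 70%.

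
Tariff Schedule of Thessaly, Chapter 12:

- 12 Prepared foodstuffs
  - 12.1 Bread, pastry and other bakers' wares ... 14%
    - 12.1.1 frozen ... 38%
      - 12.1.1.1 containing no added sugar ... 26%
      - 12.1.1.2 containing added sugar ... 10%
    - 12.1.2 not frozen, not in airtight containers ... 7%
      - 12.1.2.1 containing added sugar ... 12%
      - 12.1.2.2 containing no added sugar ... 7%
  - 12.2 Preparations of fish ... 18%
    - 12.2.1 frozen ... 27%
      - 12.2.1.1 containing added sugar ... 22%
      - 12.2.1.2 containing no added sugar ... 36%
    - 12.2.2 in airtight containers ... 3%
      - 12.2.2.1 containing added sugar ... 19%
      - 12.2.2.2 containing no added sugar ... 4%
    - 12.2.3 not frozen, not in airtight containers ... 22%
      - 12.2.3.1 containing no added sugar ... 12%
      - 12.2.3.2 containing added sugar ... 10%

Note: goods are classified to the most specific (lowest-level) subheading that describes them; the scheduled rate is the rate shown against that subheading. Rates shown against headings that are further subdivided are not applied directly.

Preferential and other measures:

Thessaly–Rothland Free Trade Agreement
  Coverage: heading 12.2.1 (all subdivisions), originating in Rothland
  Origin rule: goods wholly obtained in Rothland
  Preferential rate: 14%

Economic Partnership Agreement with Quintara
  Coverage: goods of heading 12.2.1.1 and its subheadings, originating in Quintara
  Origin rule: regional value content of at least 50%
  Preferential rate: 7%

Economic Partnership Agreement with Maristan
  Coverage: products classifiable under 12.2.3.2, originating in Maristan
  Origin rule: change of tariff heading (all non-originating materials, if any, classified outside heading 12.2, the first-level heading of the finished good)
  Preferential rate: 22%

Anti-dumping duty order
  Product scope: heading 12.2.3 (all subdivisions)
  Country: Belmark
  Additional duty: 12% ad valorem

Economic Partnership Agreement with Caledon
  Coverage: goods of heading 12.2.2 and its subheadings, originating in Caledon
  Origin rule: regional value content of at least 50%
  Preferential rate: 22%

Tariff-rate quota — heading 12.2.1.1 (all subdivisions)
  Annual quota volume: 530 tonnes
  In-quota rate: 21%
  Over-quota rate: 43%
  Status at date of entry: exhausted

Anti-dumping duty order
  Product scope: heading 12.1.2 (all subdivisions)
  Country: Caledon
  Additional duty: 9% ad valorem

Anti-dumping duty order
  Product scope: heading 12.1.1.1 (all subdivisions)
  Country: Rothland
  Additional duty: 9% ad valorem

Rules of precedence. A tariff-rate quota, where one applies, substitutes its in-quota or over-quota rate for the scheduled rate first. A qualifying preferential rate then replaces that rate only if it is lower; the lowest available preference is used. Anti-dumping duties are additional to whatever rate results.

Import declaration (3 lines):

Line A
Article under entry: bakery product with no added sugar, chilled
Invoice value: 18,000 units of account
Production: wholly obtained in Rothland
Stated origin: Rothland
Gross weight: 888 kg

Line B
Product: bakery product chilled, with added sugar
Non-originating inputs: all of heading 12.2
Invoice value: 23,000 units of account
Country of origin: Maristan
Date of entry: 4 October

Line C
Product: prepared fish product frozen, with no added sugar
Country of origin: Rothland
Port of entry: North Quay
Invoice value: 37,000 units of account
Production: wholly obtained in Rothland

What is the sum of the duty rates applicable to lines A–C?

Line A: bakery product → 12.1; chilled → 12.1.2; with no added sugar → 12.1.2.2. Scheduled 7%. Rothland agreement on 12.2.1: 12.1.2.2 not covered. → 7%.
Line B: bakery product → 12.1; chilled → 12.1.2; with added sugar → 12.1.2.1. Scheduled 12%. Maristan agreement on 12.2.3.2: 12.1.2.1 not covered. → 12%.
Line C: prepared fish product → 12.2; frozen → 12.2.1; with no added sugar → 12.2.1.2. Scheduled 36%. Rothland agreement on 12.2.1: wholly obtained → 14% available; preferential 14%. → 14%.
Sum: 7% + 12% + 14% = 33%.

33%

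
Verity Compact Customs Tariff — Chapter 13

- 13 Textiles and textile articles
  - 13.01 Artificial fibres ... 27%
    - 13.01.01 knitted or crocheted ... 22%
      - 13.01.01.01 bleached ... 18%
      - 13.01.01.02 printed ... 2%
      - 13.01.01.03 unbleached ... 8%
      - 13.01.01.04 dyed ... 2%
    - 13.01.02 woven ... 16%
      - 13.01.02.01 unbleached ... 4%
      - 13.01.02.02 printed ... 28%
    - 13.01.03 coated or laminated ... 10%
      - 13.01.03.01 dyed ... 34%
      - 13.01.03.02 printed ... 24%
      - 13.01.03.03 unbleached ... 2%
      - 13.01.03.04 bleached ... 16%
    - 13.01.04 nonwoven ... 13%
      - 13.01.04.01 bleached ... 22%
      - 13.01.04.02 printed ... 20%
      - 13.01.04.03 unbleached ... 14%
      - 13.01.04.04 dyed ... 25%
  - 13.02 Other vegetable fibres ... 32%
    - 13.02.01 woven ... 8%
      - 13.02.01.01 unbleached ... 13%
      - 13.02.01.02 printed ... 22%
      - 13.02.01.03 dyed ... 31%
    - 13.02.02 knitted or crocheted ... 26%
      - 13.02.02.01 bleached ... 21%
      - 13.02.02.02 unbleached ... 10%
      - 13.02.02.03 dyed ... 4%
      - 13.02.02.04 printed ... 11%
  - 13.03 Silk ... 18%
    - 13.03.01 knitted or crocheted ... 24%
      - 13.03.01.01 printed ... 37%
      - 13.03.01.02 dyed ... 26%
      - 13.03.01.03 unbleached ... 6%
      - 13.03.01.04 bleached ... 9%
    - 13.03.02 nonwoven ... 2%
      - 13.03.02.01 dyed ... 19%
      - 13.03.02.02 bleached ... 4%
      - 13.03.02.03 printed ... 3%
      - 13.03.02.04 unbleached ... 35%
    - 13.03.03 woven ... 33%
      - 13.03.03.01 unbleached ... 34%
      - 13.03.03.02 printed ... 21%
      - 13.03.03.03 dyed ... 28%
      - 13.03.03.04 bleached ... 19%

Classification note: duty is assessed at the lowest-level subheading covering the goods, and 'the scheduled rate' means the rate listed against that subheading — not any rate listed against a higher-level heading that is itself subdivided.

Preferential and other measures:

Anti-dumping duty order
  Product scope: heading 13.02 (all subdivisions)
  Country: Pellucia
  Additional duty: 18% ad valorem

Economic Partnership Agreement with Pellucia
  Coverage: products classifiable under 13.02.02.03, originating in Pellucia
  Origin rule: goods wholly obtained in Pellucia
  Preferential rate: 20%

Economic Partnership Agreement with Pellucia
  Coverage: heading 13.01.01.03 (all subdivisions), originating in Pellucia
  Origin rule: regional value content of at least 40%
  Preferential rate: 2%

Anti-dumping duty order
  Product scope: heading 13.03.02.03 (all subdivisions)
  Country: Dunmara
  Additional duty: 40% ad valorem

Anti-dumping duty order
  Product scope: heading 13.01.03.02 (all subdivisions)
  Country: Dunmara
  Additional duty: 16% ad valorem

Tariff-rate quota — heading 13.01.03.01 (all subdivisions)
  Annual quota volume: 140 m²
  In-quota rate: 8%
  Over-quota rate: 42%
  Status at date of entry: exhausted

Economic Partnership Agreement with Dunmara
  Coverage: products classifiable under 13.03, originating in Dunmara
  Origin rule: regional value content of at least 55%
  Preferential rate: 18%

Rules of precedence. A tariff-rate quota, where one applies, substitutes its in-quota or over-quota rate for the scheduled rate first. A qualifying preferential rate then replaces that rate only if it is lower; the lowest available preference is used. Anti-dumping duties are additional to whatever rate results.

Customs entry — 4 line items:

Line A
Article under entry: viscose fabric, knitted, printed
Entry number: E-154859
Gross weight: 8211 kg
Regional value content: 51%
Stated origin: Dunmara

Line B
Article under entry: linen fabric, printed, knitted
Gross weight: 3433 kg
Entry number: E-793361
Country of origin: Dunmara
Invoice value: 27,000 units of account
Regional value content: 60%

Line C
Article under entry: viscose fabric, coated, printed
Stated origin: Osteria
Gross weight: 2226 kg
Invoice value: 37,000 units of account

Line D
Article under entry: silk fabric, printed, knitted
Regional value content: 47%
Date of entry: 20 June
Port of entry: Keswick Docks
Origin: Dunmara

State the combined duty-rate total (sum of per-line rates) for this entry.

74%

Line A: viscose → 13.01; knitted → 13.01.01; printed → 13.01.01.02. Scheduled 2%. Dunmara agreement on 13.03: 13.01.01.02 not covered. → 2%.
Line B: linen → 13.02; knitted → 13.02.02; printed → 13.02.02.04. Scheduled 11%. Dunmara agreement on 13.03: 13.02.02.04 not covered. → 11%.
Line C: viscose → 13.01; coated → 13.01.03; printed → 13.01.03.02. Scheduled 24%. No special measure applies. → 24%.
Line D: silk → 13.03; knitted → 13.03.01; printed → 13.03.01.01. Scheduled 37%. Dunmara agreement on 13.03: RVC < 55%. → 37%.
Sum: 2% + 11% + 24% + 37% = 74%.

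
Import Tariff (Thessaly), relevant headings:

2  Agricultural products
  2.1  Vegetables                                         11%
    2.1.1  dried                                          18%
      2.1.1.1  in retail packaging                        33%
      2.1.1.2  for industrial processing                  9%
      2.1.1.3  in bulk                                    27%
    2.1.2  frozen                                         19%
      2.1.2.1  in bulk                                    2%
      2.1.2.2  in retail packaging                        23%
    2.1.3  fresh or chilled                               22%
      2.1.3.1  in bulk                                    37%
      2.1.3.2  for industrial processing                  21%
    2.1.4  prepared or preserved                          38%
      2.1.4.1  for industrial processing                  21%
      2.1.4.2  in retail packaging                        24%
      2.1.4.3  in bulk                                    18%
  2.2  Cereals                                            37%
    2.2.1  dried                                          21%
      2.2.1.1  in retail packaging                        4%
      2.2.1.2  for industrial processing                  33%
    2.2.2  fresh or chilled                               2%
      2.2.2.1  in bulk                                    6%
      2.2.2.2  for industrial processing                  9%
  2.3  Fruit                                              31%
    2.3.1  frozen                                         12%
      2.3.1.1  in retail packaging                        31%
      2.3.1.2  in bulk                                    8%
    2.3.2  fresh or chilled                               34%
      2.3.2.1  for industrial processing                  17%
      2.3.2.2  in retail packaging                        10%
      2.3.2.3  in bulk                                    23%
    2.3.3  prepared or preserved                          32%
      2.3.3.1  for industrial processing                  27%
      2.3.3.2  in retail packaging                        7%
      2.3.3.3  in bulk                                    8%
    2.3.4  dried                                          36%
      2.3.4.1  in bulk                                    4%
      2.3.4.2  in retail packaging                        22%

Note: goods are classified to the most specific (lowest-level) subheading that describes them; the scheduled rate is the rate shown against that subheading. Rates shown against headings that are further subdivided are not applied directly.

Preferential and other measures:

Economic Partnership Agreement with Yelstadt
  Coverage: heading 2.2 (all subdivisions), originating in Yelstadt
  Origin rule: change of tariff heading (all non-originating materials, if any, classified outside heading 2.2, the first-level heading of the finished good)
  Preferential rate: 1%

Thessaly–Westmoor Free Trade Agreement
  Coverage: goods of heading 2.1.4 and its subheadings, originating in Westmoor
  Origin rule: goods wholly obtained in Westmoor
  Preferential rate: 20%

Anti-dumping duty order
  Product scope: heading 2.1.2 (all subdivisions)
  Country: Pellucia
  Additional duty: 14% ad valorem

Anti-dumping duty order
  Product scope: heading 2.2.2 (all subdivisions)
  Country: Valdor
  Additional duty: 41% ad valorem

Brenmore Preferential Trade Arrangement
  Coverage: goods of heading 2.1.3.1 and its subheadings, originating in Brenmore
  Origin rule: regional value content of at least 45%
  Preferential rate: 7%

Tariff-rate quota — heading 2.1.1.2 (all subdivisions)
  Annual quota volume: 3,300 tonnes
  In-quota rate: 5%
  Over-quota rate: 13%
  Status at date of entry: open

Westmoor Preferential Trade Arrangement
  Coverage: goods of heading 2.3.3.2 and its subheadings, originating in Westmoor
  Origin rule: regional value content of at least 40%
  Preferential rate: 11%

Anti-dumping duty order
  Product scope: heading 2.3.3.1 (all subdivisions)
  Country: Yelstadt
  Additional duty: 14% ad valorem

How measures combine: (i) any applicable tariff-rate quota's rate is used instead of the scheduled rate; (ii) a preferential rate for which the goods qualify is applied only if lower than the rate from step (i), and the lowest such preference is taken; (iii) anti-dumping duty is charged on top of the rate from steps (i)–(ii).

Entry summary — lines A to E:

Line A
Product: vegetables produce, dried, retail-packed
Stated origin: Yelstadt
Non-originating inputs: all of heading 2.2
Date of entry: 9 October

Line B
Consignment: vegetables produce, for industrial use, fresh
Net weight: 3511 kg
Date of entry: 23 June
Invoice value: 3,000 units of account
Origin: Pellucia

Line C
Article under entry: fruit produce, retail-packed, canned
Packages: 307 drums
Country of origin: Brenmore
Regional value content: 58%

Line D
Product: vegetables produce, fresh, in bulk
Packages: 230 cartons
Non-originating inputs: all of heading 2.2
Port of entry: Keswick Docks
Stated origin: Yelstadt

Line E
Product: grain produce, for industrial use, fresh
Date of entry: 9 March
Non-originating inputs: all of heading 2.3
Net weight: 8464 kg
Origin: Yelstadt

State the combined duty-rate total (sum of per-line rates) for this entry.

Line A: vegetables → 2.1; dried → 2.1.1; retail-packed → 2.1.1.1. Scheduled 33%. Yelstadt agreement on 2.2: 2.1.1.1 not covered. → 33%.
Line B: vegetables → 2.1; fresh → 2.1.3; for industrial use → 2.1.3.2. Scheduled 21%. No special measure applies. → 21%.
Line C: fruit → 2.3; canned → 2.3.3; retail-packed → 2.3.3.2. Scheduled 7%. Brenmore agreement on 2.1.3.1: 2.3.3.2 not covered. → 7%.
Line D: vegetables → 2.1; fresh → 2.1.3; in bulk → 2.1.3.1. Scheduled 37%. Yelstadt agreement on 2.2: 2.1.3.1 not covered. → 37%.
Line E: grain → 2.2; fresh → 2.2.2; for industrial use → 2.2.2.2. Scheduled 9%. Yelstadt agreement on 2.2: CTH met → 1% available; preferential 1%. → 1%.
Sum: 33% + 21% + 7% + 37% + 1% = 99%.

99%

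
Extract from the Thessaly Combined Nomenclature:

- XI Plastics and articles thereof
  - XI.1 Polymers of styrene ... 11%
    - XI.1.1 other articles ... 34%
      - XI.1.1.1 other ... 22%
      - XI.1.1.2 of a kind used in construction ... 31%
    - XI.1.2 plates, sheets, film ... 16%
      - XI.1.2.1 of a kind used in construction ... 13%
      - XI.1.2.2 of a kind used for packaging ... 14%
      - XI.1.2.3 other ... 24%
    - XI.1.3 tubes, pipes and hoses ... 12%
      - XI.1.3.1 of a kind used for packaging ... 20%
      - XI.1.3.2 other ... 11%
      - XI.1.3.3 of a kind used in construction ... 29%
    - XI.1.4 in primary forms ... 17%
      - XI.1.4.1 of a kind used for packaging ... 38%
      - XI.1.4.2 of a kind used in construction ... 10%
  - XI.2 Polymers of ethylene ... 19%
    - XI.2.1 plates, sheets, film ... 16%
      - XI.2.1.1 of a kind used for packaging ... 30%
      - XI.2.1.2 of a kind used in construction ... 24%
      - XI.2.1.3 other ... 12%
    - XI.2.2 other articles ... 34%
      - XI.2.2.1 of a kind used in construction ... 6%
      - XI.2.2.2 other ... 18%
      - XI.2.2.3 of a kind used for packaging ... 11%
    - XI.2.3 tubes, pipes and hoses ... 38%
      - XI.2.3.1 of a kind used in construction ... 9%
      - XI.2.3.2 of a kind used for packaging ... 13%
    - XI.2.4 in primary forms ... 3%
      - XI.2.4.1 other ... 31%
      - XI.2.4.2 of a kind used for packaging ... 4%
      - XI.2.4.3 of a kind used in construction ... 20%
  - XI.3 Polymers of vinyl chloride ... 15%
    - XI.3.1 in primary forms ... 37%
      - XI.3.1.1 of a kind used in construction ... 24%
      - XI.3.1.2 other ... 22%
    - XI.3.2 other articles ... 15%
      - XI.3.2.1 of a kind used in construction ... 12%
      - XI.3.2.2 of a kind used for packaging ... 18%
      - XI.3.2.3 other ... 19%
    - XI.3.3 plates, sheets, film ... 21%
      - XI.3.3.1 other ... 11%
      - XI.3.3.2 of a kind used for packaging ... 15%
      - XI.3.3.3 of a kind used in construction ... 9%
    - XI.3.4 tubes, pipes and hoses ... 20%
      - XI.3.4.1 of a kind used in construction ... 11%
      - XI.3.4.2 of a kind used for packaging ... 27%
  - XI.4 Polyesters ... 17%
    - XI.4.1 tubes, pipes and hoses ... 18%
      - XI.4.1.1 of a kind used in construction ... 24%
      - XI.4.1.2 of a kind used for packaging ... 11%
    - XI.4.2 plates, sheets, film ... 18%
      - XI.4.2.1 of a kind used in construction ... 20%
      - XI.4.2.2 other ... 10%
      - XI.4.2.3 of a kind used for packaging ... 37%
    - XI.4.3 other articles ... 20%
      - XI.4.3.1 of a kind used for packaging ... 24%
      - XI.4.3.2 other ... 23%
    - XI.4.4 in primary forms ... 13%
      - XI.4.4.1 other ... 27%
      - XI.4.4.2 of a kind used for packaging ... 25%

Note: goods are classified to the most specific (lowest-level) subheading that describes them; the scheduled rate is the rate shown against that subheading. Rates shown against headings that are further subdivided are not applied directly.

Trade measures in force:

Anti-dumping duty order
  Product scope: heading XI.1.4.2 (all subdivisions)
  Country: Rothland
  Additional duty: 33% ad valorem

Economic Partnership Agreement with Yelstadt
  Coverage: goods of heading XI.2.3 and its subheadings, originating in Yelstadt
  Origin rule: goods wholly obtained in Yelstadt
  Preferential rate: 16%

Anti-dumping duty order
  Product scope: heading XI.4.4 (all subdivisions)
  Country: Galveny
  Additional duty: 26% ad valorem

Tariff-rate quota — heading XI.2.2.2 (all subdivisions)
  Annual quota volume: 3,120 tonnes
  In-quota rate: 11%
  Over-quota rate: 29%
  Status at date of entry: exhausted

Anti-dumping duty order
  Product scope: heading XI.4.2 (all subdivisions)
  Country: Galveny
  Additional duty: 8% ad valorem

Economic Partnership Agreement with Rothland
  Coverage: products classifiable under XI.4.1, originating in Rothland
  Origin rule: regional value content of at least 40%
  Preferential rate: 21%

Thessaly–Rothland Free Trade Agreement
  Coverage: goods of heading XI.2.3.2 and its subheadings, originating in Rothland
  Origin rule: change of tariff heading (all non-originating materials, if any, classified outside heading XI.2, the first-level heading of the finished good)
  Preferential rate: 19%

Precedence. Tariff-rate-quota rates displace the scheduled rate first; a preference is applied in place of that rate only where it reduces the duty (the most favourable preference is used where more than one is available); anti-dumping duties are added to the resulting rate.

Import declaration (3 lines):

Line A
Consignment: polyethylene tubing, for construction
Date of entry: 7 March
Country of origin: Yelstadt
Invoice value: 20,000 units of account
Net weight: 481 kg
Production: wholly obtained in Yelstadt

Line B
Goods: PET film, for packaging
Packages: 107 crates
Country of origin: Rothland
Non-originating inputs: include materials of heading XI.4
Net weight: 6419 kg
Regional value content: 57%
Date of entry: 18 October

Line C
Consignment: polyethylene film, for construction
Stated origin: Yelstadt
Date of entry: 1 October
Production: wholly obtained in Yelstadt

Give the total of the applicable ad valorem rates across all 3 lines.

70%

Line A: polyethylene → XI.2; tubing → XI.2.3; for construction → XI.2.3.1. Scheduled 9%. Yelstadt agreement on XI.2.3: wholly obtained → 16% available; preference 16% not lower than 9% → no reduction. → 9%.
Line B: PET → XI.4; film → XI.4.2; for packaging → XI.4.2.3. Scheduled 37%. Rothland agreement on XI.4.1: XI.4.2.3 not covered; Rothland agreement on XI.2.3.2: XI.4.2.3 not covered. → 37%.
Line C: polyethylene → XI.2; film → XI.2.1; for construction → XI.2.1.2. Scheduled 24%. Yelstadt agreement on XI.2.3: XI.2.1.2 not covered. → 24%.
Sum: 9% + 37% + 24% = 70%.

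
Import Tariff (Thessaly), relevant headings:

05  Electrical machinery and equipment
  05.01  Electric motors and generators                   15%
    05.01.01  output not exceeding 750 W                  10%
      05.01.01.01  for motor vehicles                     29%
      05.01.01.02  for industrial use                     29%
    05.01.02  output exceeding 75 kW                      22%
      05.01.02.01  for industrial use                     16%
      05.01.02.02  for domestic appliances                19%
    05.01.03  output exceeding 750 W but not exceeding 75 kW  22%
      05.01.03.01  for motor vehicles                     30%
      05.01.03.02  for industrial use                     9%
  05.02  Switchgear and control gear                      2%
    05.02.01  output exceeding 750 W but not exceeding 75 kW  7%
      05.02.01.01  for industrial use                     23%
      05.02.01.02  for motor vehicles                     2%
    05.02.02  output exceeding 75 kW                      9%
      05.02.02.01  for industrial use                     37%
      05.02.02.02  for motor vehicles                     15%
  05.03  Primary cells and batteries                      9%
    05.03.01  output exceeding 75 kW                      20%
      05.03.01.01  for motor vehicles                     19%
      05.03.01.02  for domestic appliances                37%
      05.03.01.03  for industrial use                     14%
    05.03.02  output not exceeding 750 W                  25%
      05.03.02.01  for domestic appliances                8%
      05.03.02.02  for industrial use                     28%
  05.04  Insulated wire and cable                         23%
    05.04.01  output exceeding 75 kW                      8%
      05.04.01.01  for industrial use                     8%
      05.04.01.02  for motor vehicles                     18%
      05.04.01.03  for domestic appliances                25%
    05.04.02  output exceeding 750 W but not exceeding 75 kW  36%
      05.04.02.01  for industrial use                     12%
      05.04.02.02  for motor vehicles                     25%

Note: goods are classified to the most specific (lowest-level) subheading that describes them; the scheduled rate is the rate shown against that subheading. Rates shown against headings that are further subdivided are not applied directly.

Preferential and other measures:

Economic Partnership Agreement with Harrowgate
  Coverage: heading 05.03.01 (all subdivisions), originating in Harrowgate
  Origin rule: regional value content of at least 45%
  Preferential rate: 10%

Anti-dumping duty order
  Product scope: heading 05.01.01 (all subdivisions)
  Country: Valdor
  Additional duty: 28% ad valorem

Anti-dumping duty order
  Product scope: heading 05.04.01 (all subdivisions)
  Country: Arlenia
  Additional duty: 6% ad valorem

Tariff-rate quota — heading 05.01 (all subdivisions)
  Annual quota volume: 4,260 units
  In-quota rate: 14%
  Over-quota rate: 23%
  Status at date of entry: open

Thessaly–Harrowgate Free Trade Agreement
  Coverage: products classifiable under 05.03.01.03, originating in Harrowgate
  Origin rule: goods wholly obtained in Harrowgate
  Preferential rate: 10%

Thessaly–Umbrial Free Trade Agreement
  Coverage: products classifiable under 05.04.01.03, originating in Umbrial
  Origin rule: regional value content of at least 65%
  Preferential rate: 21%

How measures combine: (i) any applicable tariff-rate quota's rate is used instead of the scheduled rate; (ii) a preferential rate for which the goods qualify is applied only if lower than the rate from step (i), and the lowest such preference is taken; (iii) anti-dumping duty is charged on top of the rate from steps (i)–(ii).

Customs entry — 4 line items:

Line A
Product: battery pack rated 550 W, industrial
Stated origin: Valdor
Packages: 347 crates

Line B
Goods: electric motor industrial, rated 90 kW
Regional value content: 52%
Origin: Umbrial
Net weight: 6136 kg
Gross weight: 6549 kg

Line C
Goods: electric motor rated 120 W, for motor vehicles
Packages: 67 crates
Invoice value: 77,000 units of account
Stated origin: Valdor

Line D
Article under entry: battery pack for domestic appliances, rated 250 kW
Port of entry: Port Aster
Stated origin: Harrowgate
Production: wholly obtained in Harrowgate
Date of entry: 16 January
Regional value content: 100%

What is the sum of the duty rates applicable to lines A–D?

Line A: battery pack → 05.03; rated 550 W → 05.03.02; industrial → 05.03.02.02. Scheduled 28%. No special measure applies. → 28%.
Line B: electric motor → 05.01; rated 90 kW → 05.01.02; industrial → 05.01.02.01. Scheduled 16%. quota on 05.01 open → in-quota 14%; Umbrial agreement on 05.04.01.03: 05.01.02.01 not covered. → 14%.
Line C: electric motor → 05.01; rated 120 W → 05.01.01; for motor vehicles → 05.01.01.01. Scheduled 29%. quota on 05.01 open → in-quota 14%; anti-dumping (Valdor, 05.01.01): +28%; total 14% + 28% = 42%. → 42%.
Line D: battery pack → 05.03; rated 250 kW → 05.03.01; for domestic appliances → 05.03.01.02. Scheduled 37%. Harrowgate agreement on 05.03.01: RVC ≥ 45% → 10% available; Harrowgate agreement on 05.03.01.03: 05.03.01.02 not covered; preferential 10%. → 10%.
Sum: 28% + 14% + 42% + 10% = 94%.

94%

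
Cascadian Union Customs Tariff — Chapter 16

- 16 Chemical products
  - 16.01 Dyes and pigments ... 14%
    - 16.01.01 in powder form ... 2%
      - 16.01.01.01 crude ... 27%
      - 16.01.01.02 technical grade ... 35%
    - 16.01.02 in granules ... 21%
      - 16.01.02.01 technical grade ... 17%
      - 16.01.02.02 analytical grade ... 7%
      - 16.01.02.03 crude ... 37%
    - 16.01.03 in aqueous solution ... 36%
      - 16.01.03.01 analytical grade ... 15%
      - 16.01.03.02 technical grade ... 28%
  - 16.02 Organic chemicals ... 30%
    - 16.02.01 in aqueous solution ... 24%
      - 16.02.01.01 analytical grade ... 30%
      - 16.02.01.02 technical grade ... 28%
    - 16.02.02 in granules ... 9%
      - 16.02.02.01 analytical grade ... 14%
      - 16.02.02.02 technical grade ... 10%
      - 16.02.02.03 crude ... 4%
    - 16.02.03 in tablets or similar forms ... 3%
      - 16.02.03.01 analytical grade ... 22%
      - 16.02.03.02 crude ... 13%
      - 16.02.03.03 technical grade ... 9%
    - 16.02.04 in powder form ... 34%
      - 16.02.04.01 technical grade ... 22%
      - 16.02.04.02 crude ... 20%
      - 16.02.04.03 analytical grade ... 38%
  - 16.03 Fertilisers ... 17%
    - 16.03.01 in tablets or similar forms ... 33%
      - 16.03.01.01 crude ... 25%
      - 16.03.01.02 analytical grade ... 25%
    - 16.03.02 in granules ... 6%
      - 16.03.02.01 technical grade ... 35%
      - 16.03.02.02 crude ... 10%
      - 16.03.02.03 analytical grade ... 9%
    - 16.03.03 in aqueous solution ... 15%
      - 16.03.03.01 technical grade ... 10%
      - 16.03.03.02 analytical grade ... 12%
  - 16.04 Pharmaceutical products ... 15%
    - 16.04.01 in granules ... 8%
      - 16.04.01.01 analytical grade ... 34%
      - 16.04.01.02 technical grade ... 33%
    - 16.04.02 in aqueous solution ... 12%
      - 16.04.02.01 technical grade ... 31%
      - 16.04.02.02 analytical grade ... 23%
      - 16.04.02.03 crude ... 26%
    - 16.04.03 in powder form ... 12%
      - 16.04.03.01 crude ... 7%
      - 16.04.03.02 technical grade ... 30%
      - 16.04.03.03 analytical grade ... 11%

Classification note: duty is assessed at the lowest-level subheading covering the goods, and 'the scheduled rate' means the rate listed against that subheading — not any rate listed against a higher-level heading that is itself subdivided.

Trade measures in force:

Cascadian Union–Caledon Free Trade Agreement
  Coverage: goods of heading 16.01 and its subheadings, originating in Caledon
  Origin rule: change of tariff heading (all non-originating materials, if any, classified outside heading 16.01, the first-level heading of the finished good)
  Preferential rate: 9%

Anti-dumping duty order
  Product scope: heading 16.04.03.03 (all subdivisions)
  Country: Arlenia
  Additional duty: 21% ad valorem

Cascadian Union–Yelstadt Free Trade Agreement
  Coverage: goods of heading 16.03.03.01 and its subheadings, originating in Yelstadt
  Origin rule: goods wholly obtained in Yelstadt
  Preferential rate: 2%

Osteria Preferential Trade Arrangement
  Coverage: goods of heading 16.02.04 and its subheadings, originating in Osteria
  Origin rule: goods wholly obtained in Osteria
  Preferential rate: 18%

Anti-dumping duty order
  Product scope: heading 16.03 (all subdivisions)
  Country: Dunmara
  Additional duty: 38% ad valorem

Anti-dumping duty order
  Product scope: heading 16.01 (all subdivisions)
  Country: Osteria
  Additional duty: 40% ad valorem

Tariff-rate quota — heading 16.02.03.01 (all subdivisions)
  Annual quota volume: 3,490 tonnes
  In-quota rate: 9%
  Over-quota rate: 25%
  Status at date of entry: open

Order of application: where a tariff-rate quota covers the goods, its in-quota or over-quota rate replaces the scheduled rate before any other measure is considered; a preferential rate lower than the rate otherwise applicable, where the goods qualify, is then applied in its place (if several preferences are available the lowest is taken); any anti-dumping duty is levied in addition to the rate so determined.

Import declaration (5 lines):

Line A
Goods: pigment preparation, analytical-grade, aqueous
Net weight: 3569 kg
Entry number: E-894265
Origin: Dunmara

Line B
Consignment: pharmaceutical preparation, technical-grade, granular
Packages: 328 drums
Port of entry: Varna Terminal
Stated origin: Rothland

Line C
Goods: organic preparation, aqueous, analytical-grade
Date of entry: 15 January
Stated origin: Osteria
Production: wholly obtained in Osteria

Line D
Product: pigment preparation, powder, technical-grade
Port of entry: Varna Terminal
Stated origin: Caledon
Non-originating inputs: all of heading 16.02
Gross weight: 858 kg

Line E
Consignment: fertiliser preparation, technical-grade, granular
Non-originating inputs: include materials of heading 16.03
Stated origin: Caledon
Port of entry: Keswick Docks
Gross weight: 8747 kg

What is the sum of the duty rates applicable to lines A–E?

Line A: pigment → 16.01; aqueous → 16.01.03; analytical-grade → 16.01.03.01. Scheduled 15%. No special measure applies. → 15%.
Line B: pharmaceutical → 16.04; granular → 16.04.01; technical-grade → 16.04.01.02. Scheduled 33%. No special measure applies. → 33%.
Line C: organic → 16.02; aqueous → 16.02.01; analytical-grade → 16.02.01.01. Scheduled 30%. Osteria agreement on 16.02.04: 16.02.01.01 not covered. → 30%.
Line D: pigment → 16.01; powder → 16.01.01; technical-grade → 16.01.01.02. Scheduled 35%. Caledon agreement on 16.01: CTH met → 9% available; preferential 9%. → 9%.
Line E: fertiliser → 16.03; granular → 16.03.02; technical-grade → 16.03.02.01. Scheduled 35%. Caledon agreement on 16.01: 16.03.02.01 not covered. → 35%.
Sum: 15% + 33% + 30% + 9% + 35% = 122%.

122%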